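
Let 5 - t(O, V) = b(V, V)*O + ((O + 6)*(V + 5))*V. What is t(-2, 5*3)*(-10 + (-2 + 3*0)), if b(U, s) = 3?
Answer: 14268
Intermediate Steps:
t(O, V) = 5 - 3*O - V*(5 + V)*(6 + O) (t(O, V) = 5 - (3*O + ((O + 6)*(V + 5))*V) = 5 - (3*O + ((6 + O)*(5 + V))*V) = 5 - (3*O + ((5 + V)*(6 + O))*V) = 5 - (3*O + V*(5 + V)*(6 + O)) = 5 + (-3*O - V*(5 + V)*(6 + O)) = 5 - 3*O - V*(5 + V)*(6 + O))
t(-2, 5*3)*(-10 + (-2 + 3*0)) = (5 - 150*3 - 6*(5*3)² - 3*(-2) - 1*(-2)*(5*3)² - 5*(-2)*5*3)*(-10 + (-2 + 3*0)) = (5 - 30*15 - 6*15² + 6 - 1*(-2)*15² - 5*(-2)*15)*(-10 + (-2 + 0)) = (5 - 450 - 6*225 + 6 - 1*(-2)*225 + 150)*(-10 - 2) = (5 - 450 - 1350 + 6 + 450 + 150)*(-12) = -1189*(-12) = 14268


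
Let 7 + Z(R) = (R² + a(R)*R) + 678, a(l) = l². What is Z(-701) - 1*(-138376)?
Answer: -343841653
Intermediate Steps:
Z(R) = 671 + R² + R³ (Z(R) = -7 + ((R² + R²*R) + 678) = -7 + ((R² + R³) + 678) = -7 + (678 + R² + R³) = 671 + R² + R³)
Z(-701) - 1*(-138376) = (671 + (-701)² + (-701)³) - 1*(-138376) = (671 + 491401 - 344472101) + 138376 = -343980029 + 138376 = -343841653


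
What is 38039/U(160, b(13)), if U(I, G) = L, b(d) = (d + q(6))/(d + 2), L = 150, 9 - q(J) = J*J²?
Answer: 38039/150 ≈ 253.59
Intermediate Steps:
q(J) = 9 - J³ (q(J) = 9 - J*J² = 9 - J³)
b(d) = (-207 + d)/(2 + d) (b(d) = (d + (9 - 1*6³))/(d + 2) = (d + (9 - 1*216))/(2 + d) = (d + (9 - 216))/(2 + d) = (d - 207)/(2 + d) = (-207 + d)/(2 + d))
U(I, G) = 150
38039/U(160, b(13)) = 38039/150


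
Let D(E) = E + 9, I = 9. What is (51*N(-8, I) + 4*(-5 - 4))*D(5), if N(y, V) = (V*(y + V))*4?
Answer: 25200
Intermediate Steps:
D(E) = 9 + E
N(y, V) = 4*V*(V + y) (N(y, V) = (V*(V + y))*4 = 4*V*(V + y))
(51*N(-8, I) + 4*(-5 - 4))*D(5) = (51*(4*9*(9 - 8)) + 4*(-5 - 4))*(9 + 5) = (51*(4*9*1) + 4*(-9))*14 = (51*36 - 36)*14 = (1836 - 36)*14 = 1800*14 = 25200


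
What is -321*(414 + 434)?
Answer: -272208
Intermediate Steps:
-321*(414 + 434) = -321*848 = -272208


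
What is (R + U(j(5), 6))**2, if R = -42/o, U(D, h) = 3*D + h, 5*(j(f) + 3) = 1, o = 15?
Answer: 676/25 ≈ 27.040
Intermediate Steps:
j(f) = -14/5 (j(f) = -3 + (1/5)*1 = -3 + 1/5 = -14/5)
U(D, h) = h + 3*D
R = -14/5 (R = -42/15 = -42*1/15 = -14/5 ≈ -2.8000)
(R + U(j(5), 6))**2 = (-14/5 + (6 + 3*(-14/5)))**2 = (-14/5 + (6 - 42/5))**2 = (-14/5 - 12/5)**2 = (-26/5)**2 = 676/25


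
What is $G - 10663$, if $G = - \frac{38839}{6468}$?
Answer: $- \frac{69007123}{6468} \approx -10669.0$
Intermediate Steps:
$G = - \frac{38839}{6468}$ ($G = \left(-38839\right) \frac{1}{6468} = - \frac{38839}{6468} \approx -6.0048$)
$G - 10663 = - \frac{38839}{6468} - 10663 = - \frac{69007123}{6468}$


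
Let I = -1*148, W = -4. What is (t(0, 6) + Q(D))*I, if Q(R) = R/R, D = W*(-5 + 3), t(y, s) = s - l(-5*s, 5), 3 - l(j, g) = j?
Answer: 3848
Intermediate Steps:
l(j, g) = 3 - j
t(y, s) = -3 - 4*s (t(y, s) = s - (3 - (-5)*s) = s - (3 + 5*s) = s + (-3 - 5*s) = -3 - 4*s)
D = 8 (D = -4*(-5 + 3) = -4*(-2) = 8)
Q(R) = 1
I = -148
(t(0, 6) + Q(D))*I = ((-3 - 4*6) + 1)*(-148) = ((-3 - 24) + 1)*(-148) = (-27 + 1)*(-148) = -26*(-148) = 3848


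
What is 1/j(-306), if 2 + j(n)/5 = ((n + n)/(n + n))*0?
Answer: -⅒ ≈ -0.10000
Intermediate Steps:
j(n) = -10 (j(n) = -10 + 5*(((n + n)/(n + n))*0) = -10 + 5*(((2*n)/((2*n)))*0) = -10 + 5*(((2*n)*(1/(2*n)))*0) = -10 + 5*(1*0) = -10 + 5*0 = -10 + 0 = -10)
1/j(-306) = 1/(-10) = -⅒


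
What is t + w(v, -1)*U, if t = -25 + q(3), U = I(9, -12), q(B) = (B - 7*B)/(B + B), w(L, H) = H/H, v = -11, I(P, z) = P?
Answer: -19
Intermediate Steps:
w(L, H) = 1
q(B) = -3 (q(B) = (-6*B)/((2*B)) = (-6*B)*(1/(2*B)) = -3)
U = 9
t = -28 (t = -25 - 3 = -28)
t + w(v, -1)*U = -28 + 1*9 = -28 + 9 = -19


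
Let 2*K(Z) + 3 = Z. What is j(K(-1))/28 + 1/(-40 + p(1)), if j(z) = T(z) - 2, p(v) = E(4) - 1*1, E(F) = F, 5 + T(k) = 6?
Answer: -65/1036 ≈ -0.062741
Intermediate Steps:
T(k) = 1 (T(k) = -5 + 6 = 1)
p(v) = 3 (p(v) = 4 - 1*1 = 4 - 1 = 3)
K(Z) = -3/2 + Z/2
j(z) = -1 (j(z) = 1 - 2 = -1)
j(K(-1))/28 + 1/(-40 + p(1)) = -1/28 + 1/(-40 + 3) = -1*1/28 + 1/(-37) = -1/28 - 1/37 = -65/1036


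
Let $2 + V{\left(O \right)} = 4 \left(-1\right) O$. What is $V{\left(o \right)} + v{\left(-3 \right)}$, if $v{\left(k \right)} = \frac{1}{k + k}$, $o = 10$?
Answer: $- \frac{253}{6} \approx -42.167$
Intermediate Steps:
$v{\left(k \right)} = \frac{1}{2 k}$
$V{\left(O \right)} = -2 - 4 O$ ($V{\left(O \right)} = -2 + 4 \left(-1\right) O = -2 - 4 O$)
$V{\left(o \right)} + v{\left(-3 \right)} = \left(-2 - 40\right) + \frac{1}{2 \left(-3\right)} = \left(-2 - 40\right) + \frac{1}{2} \left(- \frac{1}{3}\right) = -42 - \frac{1}{6} = - \frac{253}{6}$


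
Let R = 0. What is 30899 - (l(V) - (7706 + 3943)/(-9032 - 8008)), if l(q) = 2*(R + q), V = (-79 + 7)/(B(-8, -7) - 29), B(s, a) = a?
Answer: 175479717/5680 ≈ 30894.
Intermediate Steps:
V = 2 (V = (-79 + 7)/(-7 - 29) = -72/(-36) = -72*(-1/36) = 2)
l(q) = 2*q (l(q) = 2*(0 + q) = 2*q)
30899 - (l(V) - (7706 + 3943)/(-9032 - 8008)) = 30899 - (2*2 - (7706 + 3943)/(-9032 - 8008)) = 30899 - (4 - 11649/(-17040)) = 30899 - (4 - 11649*(-1)/17040) = 30899 - (4 - 1*(-3883/5680)) = 30899 - (4 + 3883/5680) = 30899 - 1*26603/5680 = 30899 - 26603/5680 = 175479717/5680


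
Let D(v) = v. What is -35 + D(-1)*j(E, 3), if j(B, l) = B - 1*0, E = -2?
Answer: -33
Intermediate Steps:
j(B, l) = B (j(B, l) = B + 0 = B)
-35 + D(-1)*j(E, 3) = -35 - 1*(-2) = -35 + 2 = -33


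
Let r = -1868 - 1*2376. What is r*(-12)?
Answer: 50928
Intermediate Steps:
r = -4244 (r = -1868 - 2376 = -4244)
r*(-12) = -4244*(-12) = 50928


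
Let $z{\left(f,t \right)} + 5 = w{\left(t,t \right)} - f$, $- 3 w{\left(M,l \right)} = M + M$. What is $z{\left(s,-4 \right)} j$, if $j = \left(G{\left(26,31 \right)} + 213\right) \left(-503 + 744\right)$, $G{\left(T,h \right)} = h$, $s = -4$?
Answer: $\frac{294020}{3} \approx 98007.0$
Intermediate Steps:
$j = 58804$ ($j = \left(31 + 213\right) \left(-503 + 744\right) = 244 \cdot 241 = 58804$)
$w{\left(M,l \right)} = - \frac{2 M}{3}$ ($w{\left(M,l \right)} = - \frac{M + M}{3} = - \frac{2 M}{3}$)
$z{\left(f,t \right)} = -5 - f - \frac{2 t}{3}$ ($z{\left(f,t \right)} = -5 - \left(f + \frac{2 t}{3}\right) = -5 - f - \frac{2 t}{3}$)
$z{\left(s,-4 \right)} j = \left(-5 - -4 - - \frac{8}{3}\right) 58804 = \left(-5 + 4 + \frac{8}{3}\right) 58804 = \frac{5}{3} \cdot 58804 = \frac{294020}{3}$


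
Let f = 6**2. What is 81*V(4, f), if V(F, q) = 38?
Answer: 3078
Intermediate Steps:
f = 36
81*V(4, f) = 81*38 = 3078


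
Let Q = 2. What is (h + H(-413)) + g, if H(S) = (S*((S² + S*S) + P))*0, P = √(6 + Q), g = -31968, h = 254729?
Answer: 222761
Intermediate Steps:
P = 2*√2 (P = √(6 + 2) = √8 = 2*√2 ≈ 2.8284)
H(S) = 0 (H(S) = (S*((S² + S*S) + 2*√2))*0 = (S*((S² + S²) + 2*√2))*0 = (S*(2*S² + 2*√2))*0 = (S*(2*√2 + 2*S²))*0 = 0)
(h + H(-413)) + g = (254729 + 0) - 31968 = 254729 - 31968 = 222761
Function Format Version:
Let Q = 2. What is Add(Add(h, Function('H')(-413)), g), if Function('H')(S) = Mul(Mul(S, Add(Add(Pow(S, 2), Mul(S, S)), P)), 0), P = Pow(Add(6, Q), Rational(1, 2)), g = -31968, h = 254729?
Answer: 222761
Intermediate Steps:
P = Mul(2, Pow(2, Rational(1, 2))) (P = Pow(Add(6, 2), Rational(1, 2)) = Pow(8, Rational(1, 2)) = Mul(2, Pow(2, Rational(1, 2))) ≈ 2.8284)
Function('H')(S) = 0 (Function('H')(S) = Mul(Mul(S, Add(Add(Pow(S, 2), Mul(S, S)), Mul(2, Pow(2, Rational(1, 2))))), 0) = Mul(Mul(S, Add(Add(Pow(S, 2), Pow(S, 2)), Mul(2, Pow(2, Rational(1, 2))))), 0) = Mul(Mul(S, Add(Mul(2, Pow(S, 2)), Mul(2, Pow(2, Rational(1, 2))))), 0) = Mul(Mul(S, Add(Mul(2, Pow(2, Rational(1, 2))), Mul(2, Pow(S, 2)))), 0) = 0)
Add(Add(h, Function('H')(-413)), g) = Add(Add(254729, 0), -31968) = Add(254729, -31968) = 222761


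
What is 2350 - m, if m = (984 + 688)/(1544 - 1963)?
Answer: 986322/419 ≈ 2354.0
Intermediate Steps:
m = -1672/419 (m = 1672/(-419) = 1672*(-1/419) = -1672/419 ≈ -3.9905)
2350 - m = 2350 - 1*(-1672/419) = 2350 + 1672/419 = 986322/419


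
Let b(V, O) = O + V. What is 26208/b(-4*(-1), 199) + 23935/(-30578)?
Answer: 113789917/886762 ≈ 128.32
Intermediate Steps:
26208/b(-4*(-1), 199) + 23935/(-30578) = 26208/(199 - 4*(-1)) + 23935/(-30578) = 26208/(199 + 4) + 23935*(-1/30578) = 26208/203 - 23935/30578 = 26208*(1/203) - 23935/30578 = 3744/29 - 23935/30578 = 113789917/886762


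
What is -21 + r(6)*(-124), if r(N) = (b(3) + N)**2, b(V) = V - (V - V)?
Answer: -10065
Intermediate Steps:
b(V) = V (b(V) = V - 1*0 = V + 0 = V)
r(N) = (3 + N)**2
-21 + r(6)*(-124) = -21 + (3 + 6)**2*(-124) = -21 + 9**2*(-124) = -21 + 81*(-124) = -21 - 10044 = -10065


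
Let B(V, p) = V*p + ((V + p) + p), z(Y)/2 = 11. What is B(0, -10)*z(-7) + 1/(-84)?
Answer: -36961/84 ≈ -440.01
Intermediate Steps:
z(Y) = 22 (z(Y) = 2*11 = 22)
B(V, p) = V + 2*p + V*p (B(V, p) = V*p + (V + 2*p) = V + 2*p + V*p)
B(0, -10)*z(-7) + 1/(-84) = (0 + 2*(-10) + 0*(-10))*22 + 1/(-84) = (0 - 20 + 0)*22 - 1/84 = -20*22 - 1/84 = -440 - 1/84 = -36961/84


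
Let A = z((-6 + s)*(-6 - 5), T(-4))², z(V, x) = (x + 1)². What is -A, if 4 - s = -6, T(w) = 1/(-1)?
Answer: 0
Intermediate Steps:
T(w) = -1
s = 10 (s = 4 - 1*(-6) = 4 + 6 = 10)
z(V, x) = (1 + x)²
A = 0 (A = ((1 - 1)²)² = (0²)² = 0² = 0)
-A = -1*0 = 0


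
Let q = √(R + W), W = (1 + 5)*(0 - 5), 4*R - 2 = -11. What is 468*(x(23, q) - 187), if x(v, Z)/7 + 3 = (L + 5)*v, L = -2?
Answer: 128700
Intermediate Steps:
R = -9/4 (R = ½ + (¼)*(-11) = ½ - 11/4 = -9/4 ≈ -2.2500)
W = -30 (W = 6*(-5) = -30)
q = I*√129/2 (q = √(-9/4 - 30) = √(-129/4) = I*√129/2 ≈ 5.6789*I)
x(v, Z) = -21 + 21*v (x(v, Z) = -21 + 7*((-2 + 5)*v) = -21 + 7*(3*v) = -21 + 21*v)
468*(x(23, q) - 187) = 468*((-21 + 21*23) - 187) = 468*((-21 + 483) - 187) = 468*(462 - 187) = 468*275 = 128700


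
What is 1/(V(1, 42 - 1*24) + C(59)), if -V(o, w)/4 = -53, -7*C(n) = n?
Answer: 7/1425 ≈ 0.0049123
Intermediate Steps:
C(n) = -n/7
V(o, w) = 212 (V(o, w) = -4*(-53) = 212)
1/(V(1, 42 - 1*24) + C(59)) = 1/(212 - ⅐*59) = 1/(212 - 59/7) = 1/(1425/7) = 7/1425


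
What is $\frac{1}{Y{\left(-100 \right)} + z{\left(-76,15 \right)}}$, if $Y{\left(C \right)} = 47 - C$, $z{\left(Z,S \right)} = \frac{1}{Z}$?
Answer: $\frac{76}{11171} \approx 0.0068033$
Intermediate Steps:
$\frac{1}{Y{\left(-100 \right)} + z{\left(-76,15 \right)}} = \frac{1}{\left(47 - -100\right) + \frac{1}{-76}} = \frac{1}{\left(47 + 100\right) - \frac{1}{76}} = \frac{1}{147 - \frac{1}{76}} = \frac{1}{\frac{11171}{76}} = \frac{76}{11171}$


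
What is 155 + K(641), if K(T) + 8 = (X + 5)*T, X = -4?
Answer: 788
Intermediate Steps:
K(T) = -8 + T (K(T) = -8 + (-4 + 5)*T = -8 + 1*T = -8 + T)
155 + K(641) = 155 + (-8 + 641) = 155 + 633 = 788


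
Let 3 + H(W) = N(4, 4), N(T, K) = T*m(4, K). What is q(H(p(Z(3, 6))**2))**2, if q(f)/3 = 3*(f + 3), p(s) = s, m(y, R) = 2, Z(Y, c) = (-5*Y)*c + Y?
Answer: 5184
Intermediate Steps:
Z(Y, c) = Y - 5*Y*c (Z(Y, c) = -5*Y*c + Y = Y - 5*Y*c)
N(T, K) = 2*T (N(T, K) = T*2 = 2*T)
H(W) = 5 (H(W) = -3 + 2*4 = -3 + 8 = 5)
q(f) = 27 + 9*f (q(f) = 3*(3*(f + 3)) = 3*(3*(3 + f)) = 3*(9 + 3*f) = 27 + 9*f)
q(H(p(Z(3, 6))**2))**2 = (27 + 9*5)**2 = (27 + 45)**2 = 72**2 = 5184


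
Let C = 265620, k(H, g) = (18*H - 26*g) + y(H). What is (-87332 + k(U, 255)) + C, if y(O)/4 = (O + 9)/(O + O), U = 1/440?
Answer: 39507609/220 ≈ 1.7958e+5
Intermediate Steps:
U = 1/440 ≈ 0.0022727
y(O) = 2*(9 + O)/O (y(O) = 4*((O + 9)/(O + O)) = 4*((9 + O)/((2*O))) = 4*((9 + O)*(1/(2*O))) = 4*((9 + O)/(2*O)) = 2*(9 + O)/O)
k(H, g) = 2 - 26*g + 18*H + 18/H (k(H, g) = (18*H - 26*g) + (2 + 18/H) = (-26*g + 18*H) + (2 + 18/H) = 2 - 26*g + 18*H + 18/H)
(-87332 + k(U, 255)) + C = (-87332 + (2 - 26*255 + 18*(1/440) + 18/(1/440))) + 265620 = (-87332 + (2 - 6630 + 9/220 + 18*440)) + 265620 = (-87332 + (2 - 6630 + 9/220 + 7920)) + 265620 = (-87332 + 284249/220) + 265620 = -18928791/220 + 265620 = 39507609/220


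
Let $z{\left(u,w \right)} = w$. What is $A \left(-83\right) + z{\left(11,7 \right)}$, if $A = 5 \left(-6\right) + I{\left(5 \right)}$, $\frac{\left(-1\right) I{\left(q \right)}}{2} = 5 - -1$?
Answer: $3493$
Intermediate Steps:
$I{\left(q \right)} = -12$ ($I{\left(q \right)} = - 2 \left(5 - -1\right) = - 2 \left(5 + 1\right) = \left(-2\right) 6 = -12$)
$A = -42$ ($A = 5 \left(-6\right) - 12 = -30 - 12 = -42$)
$A \left(-83\right) + z{\left(11,7 \right)} = \left(-42\right) \left(-83\right) + 7 = 3486 + 7 = 3493$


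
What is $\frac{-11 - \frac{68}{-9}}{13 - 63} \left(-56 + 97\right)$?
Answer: $\frac{1271}{450} \approx 2.8244$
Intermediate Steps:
$\frac{-11 - \frac{68}{-9}}{13 - 63} \left(-56 + 97\right) = \frac{-11 - - \frac{68}{9}}{-50} \cdot 41 = \left(-11 + \frac{68}{9}\right) \left(- \frac{1}{50}\right) 41 = \left(- \frac{31}{9}\right) \left(- \frac{1}{50}\right) 41 = \frac{31}{450} \cdot 41 = \frac{1271}{450}$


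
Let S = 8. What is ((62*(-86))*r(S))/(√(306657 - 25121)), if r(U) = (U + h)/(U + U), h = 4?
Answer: -3999*√4399/35192 ≈ -7.5368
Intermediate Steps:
r(U) = (4 + U)/(2*U) (r(U) = (U + 4)/(U + U) = (4 + U)/((2*U)) = (4 + U)*(1/(2*U)) = (4 + U)/(2*U))
((62*(-86))*r(S))/(√(306657 - 25121)) = ((62*(-86))*((½)*(4 + 8)/8))/(√(306657 - 25121)) = (-2666*12/8)/(√281536) = (-5332*¾)/((8*√4399)) = -3999*√4399/35192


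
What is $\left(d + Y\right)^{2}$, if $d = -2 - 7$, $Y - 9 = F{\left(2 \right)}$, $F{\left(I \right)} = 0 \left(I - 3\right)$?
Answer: $0$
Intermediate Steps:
$F{\left(I \right)} = 0$ ($F{\left(I \right)} = 0 \left(-3 + I\right) = 0$)
$Y = 9$ ($Y = 9 + 0 = 9$)
$d = -9$ ($d = -2 - 7 = -9$)
$\left(d + Y\right)^{2} = \left(-9 + 9\right)^{2} = 0^{2} = 0$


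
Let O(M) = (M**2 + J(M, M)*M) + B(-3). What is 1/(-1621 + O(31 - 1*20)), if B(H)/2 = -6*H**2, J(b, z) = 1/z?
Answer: -1/1607 ≈ -0.00062228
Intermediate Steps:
B(H) = -12*H**2 (B(H) = 2*(-6*H**2) = -12*H**2)
O(M) = -107 + M**2 (O(M) = (M**2 + M/M) - 12*(-3)**2 = (M**2 + 1) - 12*9 = (1 + M**2) - 108 = -107 + M**2)
1/(-1621 + O(31 - 1*20)) = 1/(-1621 + (-107 + (31 - 1*20)**2)) = 1/(-1621 + (-107 + (31 - 20)**2)) = 1/(-1621 + (-107 + 11**2)) = 1/(-1621 + (-107 + 121)) = 1/(-1621 + 14) = 1/(-1607) = -1/1607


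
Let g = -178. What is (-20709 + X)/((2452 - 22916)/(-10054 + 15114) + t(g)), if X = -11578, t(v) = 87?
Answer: -40843055/104939 ≈ -389.21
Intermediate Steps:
(-20709 + X)/((2452 - 22916)/(-10054 + 15114) + t(g)) = (-20709 - 11578)/((2452 - 22916)/(-10054 + 15114) + 87) = -32287/(-20464/5060 + 87) = -32287/(-20464*1/5060 + 87) = -32287/(-5116/1265 + 87) = -32287/104939/1265 = -32287*1265/104939 = -40843055/104939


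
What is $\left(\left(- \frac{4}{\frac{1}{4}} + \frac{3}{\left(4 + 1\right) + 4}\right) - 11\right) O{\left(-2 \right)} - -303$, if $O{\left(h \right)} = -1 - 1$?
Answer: $\frac{1069}{3} \approx 356.33$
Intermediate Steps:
$O{\left(h \right)} = -2$
$\left(\left(- \frac{4}{\frac{1}{4}} + \frac{3}{\left(4 + 1\right) + 4}\right) - 11\right) O{\left(-2 \right)} - -303 = \left(\left(- \frac{4}{\frac{1}{4}} + \frac{3}{\left(4 + 1\right) + 4}\right) - 11\right) \left(-2\right) - -303 = \left(\left(- 4 \frac{1}{\frac{1}{4}} + \frac{3}{5 + 4}\right) - 11\right) \left(-2\right) + 303 = \left(\left(\left(-4\right) 4 + \frac{3}{9}\right) - 11\right) \left(-2\right) + 303 = \left(\left(-16 + 3 \cdot \frac{1}{9}\right) - 11\right) \left(-2\right) + 303 = \left(\left(-16 + \frac{1}{3}\right) - 11\right) \left(-2\right) + 303 = \left(- \frac{47}{3} - 11\right) \left(-2\right) + 303 = \left(- \frac{80}{3}\right) \left(-2\right) + 303 = \frac{160}{3} + 303 = \frac{1069}{3}$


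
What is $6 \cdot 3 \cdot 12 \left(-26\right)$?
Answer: $-5616$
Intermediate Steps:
$6 \cdot 3 \cdot 12 \left(-26\right) = 18 \cdot 12 \left(-26\right) = 216 \left(-26\right) = -5616$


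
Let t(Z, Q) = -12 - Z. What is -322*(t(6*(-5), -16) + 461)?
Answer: -154238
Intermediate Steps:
-322*(t(6*(-5), -16) + 461) = -322*((-12 - 6*(-5)) + 461) = -322*((-12 - 1*(-30)) + 461) = -322*((-12 + 30) + 461) = -322*(18 + 461) = -322*479 = -154238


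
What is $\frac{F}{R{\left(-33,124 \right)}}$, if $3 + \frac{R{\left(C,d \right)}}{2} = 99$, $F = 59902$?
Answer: $\frac{29951}{96} \approx 311.99$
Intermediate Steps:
$R{\left(C,d \right)} = 192$ ($R{\left(C,d \right)} = -6 + 2 \cdot 99 = -6 + 198 = 192$)
$\frac{F}{R{\left(-33,124 \right)}} = \frac{59902}{192} = 59902 \cdot \frac{1}{192} = \frac{29951}{96}$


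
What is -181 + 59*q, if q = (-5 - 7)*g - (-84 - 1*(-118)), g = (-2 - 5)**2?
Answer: -36879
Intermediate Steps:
g = 49 (g = (-7)**2 = 49)
q = -622 (q = (-5 - 7)*49 - (-84 - 1*(-118)) = -12*49 - (-84 + 118) = -588 - 1*34 = -588 - 34 = -622)
-181 + 59*q = -181 + 59*(-622) = -181 - 36698 = -36879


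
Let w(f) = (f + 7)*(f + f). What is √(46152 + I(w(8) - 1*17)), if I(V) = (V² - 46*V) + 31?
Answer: √85654 ≈ 292.67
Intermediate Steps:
w(f) = 2*f*(7 + f) (w(f) = (7 + f)*(2*f) = 2*f*(7 + f))
I(V) = 31 + V² - 46*V
√(46152 + I(w(8) - 1*17)) = √(46152 + (31 + (2*8*(7 + 8) - 1*17)² - 46*(2*8*(7 + 8) - 1*17))) = √(46152 + (31 + (2*8*15 - 17)² - 46*(2*8*15 - 17))) = √(46152 + (31 + (240 - 17)² - 46*(240 - 17))) = √(46152 + (31 + 223² - 46*223)) = √(46152 + (31 + 49729 - 10258)) = √(46152 + 39502) = √85654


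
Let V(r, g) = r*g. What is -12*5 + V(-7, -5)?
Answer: -25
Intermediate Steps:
V(r, g) = g*r
-12*5 + V(-7, -5) = -12*5 - 5*(-7) = -60 + 35 = -25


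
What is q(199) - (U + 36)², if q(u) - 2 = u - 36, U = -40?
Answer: 149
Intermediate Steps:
q(u) = -34 + u (q(u) = 2 + (u - 36) = 2 + (-36 + u) = -34 + u)
q(199) - (U + 36)² = (-34 + 199) - (-40 + 36)² = 165 - 1*(-4)² = 165 - 1*16 = 165 - 16 = 149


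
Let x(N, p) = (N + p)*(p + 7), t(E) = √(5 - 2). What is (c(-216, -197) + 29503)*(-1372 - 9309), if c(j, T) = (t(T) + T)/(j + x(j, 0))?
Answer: -544532130461/1728 + 10681*√3/1728 ≈ -3.1512e+8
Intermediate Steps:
t(E) = √3
x(N, p) = (7 + p)*(N + p) (x(N, p) = (N + p)*(7 + p) = (7 + p)*(N + p))
c(j, T) = (T + √3)/(8*j) (c(j, T) = (√3 + T)/(j + (0² + 7*j + 7*0 + j*0)) = (T + √3)/(j + (0 + 7*j + 0 + 0)) = (T + √3)/(j + 7*j) = (T + √3)/((8*j)) = (T + √3)*(1/(8*j)) = (T + √3)/(8*j))
(c(-216, -197) + 29503)*(-1372 - 9309) = ((⅛)*(-197 + √3)/(-216) + 29503)*(-1372 - 9309) = ((⅛)*(-1/216)*(-197 + √3) + 29503)*(-10681) = ((197/1728 - √3/1728) + 29503)*(-10681) = (50981381/1728 - √3/1728)*(-10681) = -544532130461/1728 + 10681*√3/1728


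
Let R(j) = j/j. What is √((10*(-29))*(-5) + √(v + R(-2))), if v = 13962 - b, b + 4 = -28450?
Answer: √(1450 + 3*√4713) ≈ 40.693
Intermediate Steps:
b = -28454 (b = -4 - 28450 = -28454)
R(j) = 1
v = 42416 (v = 13962 - 1*(-28454) = 13962 + 28454 = 42416)
√((10*(-29))*(-5) + √(v + R(-2))) = √((10*(-29))*(-5) + √(42416 + 1)) = √(-290*(-5) + √42417) = √(1450 + 3*√4713)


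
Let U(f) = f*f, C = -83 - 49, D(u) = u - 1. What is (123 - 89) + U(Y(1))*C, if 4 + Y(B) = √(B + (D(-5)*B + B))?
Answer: -1550 + 2112*I ≈ -1550.0 + 2112.0*I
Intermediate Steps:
D(u) = -1 + u
Y(B) = -4 + 2*√(-B) (Y(B) = -4 + √(B + ((-1 - 5)*B + B)) = -4 + √(B + (-6*B + B)) = -4 + √(B - 5*B) = -4 + √(-4*B) = -4 + 2*√(-B))
C = -132
U(f) = f²
(123 - 89) + U(Y(1))*C = (123 - 89) + (-4 + 2*√(-1*1))²*(-132) = 34 + (-4 + 2*√(-1))²*(-132) = 34 + (-4 + 2*I)²*(-132) = 34 - 132*(-4 + 2*I)²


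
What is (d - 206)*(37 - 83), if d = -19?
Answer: 10350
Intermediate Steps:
(d - 206)*(37 - 83) = (-19 - 206)*(37 - 83) = -225*(-46) = 10350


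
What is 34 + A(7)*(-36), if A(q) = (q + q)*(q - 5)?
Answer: -974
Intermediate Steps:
A(q) = 2*q*(-5 + q) (A(q) = (2*q)*(-5 + q) = 2*q*(-5 + q))
34 + A(7)*(-36) = 34 + (2*7*(-5 + 7))*(-36) = 34 + (2*7*2)*(-36) = 34 + 28*(-36) = 34 - 1008 = -974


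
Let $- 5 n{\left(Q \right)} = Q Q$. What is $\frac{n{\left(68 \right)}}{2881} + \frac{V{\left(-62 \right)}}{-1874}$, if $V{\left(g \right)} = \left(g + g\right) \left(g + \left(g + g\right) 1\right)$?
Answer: $- \frac{170451148}{13497485} \approx -12.628$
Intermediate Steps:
$n{\left(Q \right)} = - \frac{Q^{2}}{5}$ ($n{\left(Q \right)} = - \frac{Q Q}{5} = - \frac{Q^{2}}{5}$)
$V{\left(g \right)} = 6 g^{2}$ ($V{\left(g \right)} = 2 g \left(g + 2 g 1\right) = 2 g \left(g + 2 g\right) = 2 g 3 g = 6 g^{2}$)
$\frac{n{\left(68 \right)}}{2881} + \frac{V{\left(-62 \right)}}{-1874} = \frac{\left(- \frac{1}{5}\right) 68^{2}}{2881} + \frac{6 \left(-62\right)^{2}}{-1874} = \left(- \frac{1}{5}\right) 4624 \cdot \frac{1}{2881} + 6 \cdot 3844 \left(- \frac{1}{1874}\right) = \left(- \frac{4624}{5}\right) \frac{1}{2881} + 23064 \left(- \frac{1}{1874}\right) = - \frac{4624}{14405} - \frac{11532}{937} = - \frac{170451148}{13497485}$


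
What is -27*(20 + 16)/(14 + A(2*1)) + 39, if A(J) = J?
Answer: -87/4 ≈ -21.750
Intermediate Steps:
-27*(20 + 16)/(14 + A(2*1)) + 39 = -27*(20 + 16)/(14 + 2*1) + 39 = -972/(14 + 2) + 39 = -972/16 + 39 = -27*9/4 + 39 = -243/4 + 39 = -87/4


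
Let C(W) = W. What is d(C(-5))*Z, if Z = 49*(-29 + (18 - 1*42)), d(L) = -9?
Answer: 23373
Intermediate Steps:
Z = -2597 (Z = 49*(-29 + (18 - 42)) = 49*(-29 - 24) = 49*(-53) = -2597)
d(C(-5))*Z = -9*(-2597) = 23373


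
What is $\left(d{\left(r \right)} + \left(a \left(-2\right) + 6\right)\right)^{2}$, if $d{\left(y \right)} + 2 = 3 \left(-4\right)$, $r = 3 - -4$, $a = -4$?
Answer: $0$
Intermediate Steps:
$r = 7$ ($r = 3 + 4 = 7$)
$d{\left(y \right)} = -14$ ($d{\left(y \right)} = -2 + 3 \left(-4\right) = -2 - 12 = -14$)
$\left(d{\left(r \right)} + \left(a \left(-2\right) + 6\right)\right)^{2} = \left(-14 + \left(\left(-4\right) \left(-2\right) + 6\right)\right)^{2} = \left(-14 + \left(8 + 6\right)\right)^{2} = \left(-14 + 14\right)^{2} = 0^{2} = 0$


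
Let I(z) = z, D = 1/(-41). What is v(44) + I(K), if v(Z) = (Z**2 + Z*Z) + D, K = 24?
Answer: 159735/41 ≈ 3896.0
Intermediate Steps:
D = -1/41 ≈ -0.024390
v(Z) = -1/41 + 2*Z**2 (v(Z) = (Z**2 + Z*Z) - 1/41 = (Z**2 + Z**2) - 1/41 = 2*Z**2 - 1/41 = -1/41 + 2*Z**2)
v(44) + I(K) = (-1/41 + 2*44**2) + 24 = (-1/41 + 2*1936) + 24 = (-1/41 + 3872) + 24 = 158751/41 + 24 = 159735/41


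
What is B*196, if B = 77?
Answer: 15092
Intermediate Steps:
B*196 = 77*196 = 15092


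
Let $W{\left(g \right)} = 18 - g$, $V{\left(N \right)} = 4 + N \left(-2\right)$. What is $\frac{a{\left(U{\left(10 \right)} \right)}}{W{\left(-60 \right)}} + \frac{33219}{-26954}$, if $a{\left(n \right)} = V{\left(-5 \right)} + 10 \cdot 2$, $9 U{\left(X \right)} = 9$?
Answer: $- \frac{837323}{1051206} \approx -0.79654$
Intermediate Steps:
$V{\left(N \right)} = 4 - 2 N$
$U{\left(X \right)} = 1$ ($U{\left(X \right)} = \frac{1}{9} \cdot 9 = 1$)
$a{\left(n \right)} = 34$ ($a{\left(n \right)} = \left(4 - -10\right) + 10 \cdot 2 = \left(4 + 10\right) + 20 = 14 + 20 = 34$)
$\frac{a{\left(U{\left(10 \right)} \right)}}{W{\left(-60 \right)}} + \frac{33219}{-26954} = \frac{34}{18 - -60} + \frac{33219}{-26954} = \frac{34}{18 + 60} + 33219 \left(- \frac{1}{26954}\right) = \frac{34}{78} - \frac{33219}{26954} = 34 \cdot \frac{1}{78} - \frac{33219}{26954} = \frac{17}{39} - \frac{33219}{26954} = - \frac{837323}{1051206}$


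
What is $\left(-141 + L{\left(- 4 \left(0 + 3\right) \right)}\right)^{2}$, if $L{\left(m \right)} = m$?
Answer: $23409$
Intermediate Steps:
$\left(-141 + L{\left(- 4 \left(0 + 3\right) \right)}\right)^{2} = \left(-141 - 4 \left(0 + 3\right)\right)^{2} = \left(-141 - 12\right)^{2} = \left(-153\right)^{2} = 23409$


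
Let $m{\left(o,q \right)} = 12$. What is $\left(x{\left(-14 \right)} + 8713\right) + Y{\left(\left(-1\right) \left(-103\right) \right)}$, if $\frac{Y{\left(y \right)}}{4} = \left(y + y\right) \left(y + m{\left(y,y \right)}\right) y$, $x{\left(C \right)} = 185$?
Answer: $9769178$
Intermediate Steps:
$Y{\left(y \right)} = 8 y^{2} \left(12 + y\right)$ ($Y{\left(y \right)} = 4 \left(y + y\right) \left(y + 12\right) y = 4 \cdot 2 y \left(12 + y\right) y = 4 \cdot 2 y^{2} \left(12 + y\right) = 8 y^{2} \left(12 + y\right)$)
$\left(x{\left(-14 \right)} + 8713\right) + Y{\left(\left(-1\right) \left(-103\right) \right)} = \left(185 + 8713\right) + 8 \left(\left(-1\right) \left(-103\right)\right)^{2} \left(12 - -103\right) = 8898 + 8 \cdot 103^{2} \left(12 + 103\right) = 8898 + 8 \cdot 10609 \cdot 115 = 8898 + 9760280 = 9769178$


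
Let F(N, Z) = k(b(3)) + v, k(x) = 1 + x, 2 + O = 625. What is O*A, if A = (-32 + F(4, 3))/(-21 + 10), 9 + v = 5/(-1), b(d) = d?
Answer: 26166/11 ≈ 2378.7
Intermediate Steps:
v = -14 (v = -9 + 5/(-1) = -9 + 5*(-1) = -9 - 5 = -14)
O = 623 (O = -2 + 625 = 623)
F(N, Z) = -10 (F(N, Z) = (1 + 3) - 14 = 4 - 14 = -10)
A = 42/11 (A = (-32 - 10)/(-21 + 10) = -42/(-11) = -42*(-1/11) = 42/11 ≈ 3.8182)
O*A = 623*(42/11) = 26166/11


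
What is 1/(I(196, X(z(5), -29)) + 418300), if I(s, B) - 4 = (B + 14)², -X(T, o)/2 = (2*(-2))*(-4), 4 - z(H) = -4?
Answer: 1/418628 ≈ 2.3888e-6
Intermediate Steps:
z(H) = 8 (z(H) = 4 - 1*(-4) = 4 + 4 = 8)
X(T, o) = -32 (X(T, o) = -2*2*(-2)*(-4) = -(-8)*(-4) = -2*16 = -32)
I(s, B) = 4 + (14 + B)² (I(s, B) = 4 + (B + 14)² = 4 + (14 + B)²)
1/(I(196, X(z(5), -29)) + 418300) = 1/((4 + (14 - 32)²) + 418300) = 1/((4 + (-18)²) + 418300) = 1/((4 + 324) + 418300) = 1/(328 + 418300) = 1/418628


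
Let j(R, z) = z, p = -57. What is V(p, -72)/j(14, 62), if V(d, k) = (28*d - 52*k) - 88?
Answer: 1030/31 ≈ 33.226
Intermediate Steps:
V(d, k) = -88 - 52*k + 28*d (V(d, k) = (-52*k + 28*d) - 88 = -88 - 52*k + 28*d)
V(p, -72)/j(14, 62) = (-88 - 52*(-72) + 28*(-57))/62 = (-88 + 3744 - 1596)*(1/62) = 2060*(1/62) = 1030/31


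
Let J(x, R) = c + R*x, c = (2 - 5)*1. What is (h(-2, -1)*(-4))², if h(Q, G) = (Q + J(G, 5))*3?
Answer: 14400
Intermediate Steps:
c = -3 (c = -3*1 = -3)
J(x, R) = -3 + R*x
h(Q, G) = -9 + 3*Q + 15*G (h(Q, G) = (Q + (-3 + 5*G))*3 = (-3 + Q + 5*G)*3 = -9 + 3*Q + 15*G)
(h(-2, -1)*(-4))² = ((-9 + 3*(-2) + 15*(-1))*(-4))² = ((-9 - 6 - 15)*(-4))² = (-30*(-4))² = 120² = 14400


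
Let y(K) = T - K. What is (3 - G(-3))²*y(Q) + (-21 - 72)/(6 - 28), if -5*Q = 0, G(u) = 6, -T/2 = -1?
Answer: 489/22 ≈ 22.227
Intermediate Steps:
T = 2 (T = -2*(-1) = 2)
Q = 0 (Q = -⅕*0 = 0)
y(K) = 2 - K
(3 - G(-3))²*y(Q) + (-21 - 72)/(6 - 28) = (3 - 1*6)²*(2 - 1*0) + (-21 - 72)/(6 - 28) = (3 - 6)²*(2 + 0) - 93/(-22) = (-3)²*2 - 93*(-1/22) = 9*2 + 93/22 = 18 + 93/22 = 489/22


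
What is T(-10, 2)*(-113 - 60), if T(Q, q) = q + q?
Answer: -692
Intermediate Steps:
T(Q, q) = 2*q
T(-10, 2)*(-113 - 60) = (2*2)*(-113 - 60) = 4*(-173) = -692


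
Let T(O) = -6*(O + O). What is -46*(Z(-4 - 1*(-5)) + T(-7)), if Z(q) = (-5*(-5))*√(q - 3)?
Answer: -3864 - 1150*I*√2 ≈ -3864.0 - 1626.3*I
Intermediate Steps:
T(O) = -12*O
Z(q) = 25*√(-3 + q)
-46*(Z(-4 - 1*(-5)) + T(-7)) = -46*(25*√(-3 + (-4 - 1*(-5))) - 12*(-7)) = -46*(25*√(-3 + (-4 + 5)) + 84) = -46*(25*√(-3 + 1) + 84) = -46*(25*√(-2) + 84) = -46*(25*(I*√2) + 84) = -46*(25*I*√2 + 84) = -46*(84 + 25*I*√2) = -3864 - 1150*I*√2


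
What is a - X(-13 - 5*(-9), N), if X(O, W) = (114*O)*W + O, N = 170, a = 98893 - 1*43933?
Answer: -565232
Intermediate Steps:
a = 54960 (a = 98893 - 43933 = 54960)
X(O, W) = O + 114*O*W (X(O, W) = 114*O*W + O = O + 114*O*W)
a - X(-13 - 5*(-9), N) = 54960 - (-13 - 5*(-9))*(1 + 114*170) = 54960 - (-13 + 45)*(1 + 19380) = 54960 - 32*19381 = 54960 - 1*620192 = 54960 - 620192 = -565232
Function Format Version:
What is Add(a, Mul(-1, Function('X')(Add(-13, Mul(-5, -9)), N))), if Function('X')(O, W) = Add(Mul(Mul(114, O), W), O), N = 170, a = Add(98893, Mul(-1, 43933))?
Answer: -565232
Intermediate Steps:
a = 54960 (a = Add(98893, -43933) = 54960)
Function('X')(O, W) = Add(O, Mul(114, O, W)) (Function('X')(O, W) = Add(Mul(114, O, W), O) = Add(O, Mul(114, O, W)))
Add(a, Mul(-1, Function('X')(Add(-13, Mul(-5, -9)), N))) = Add(54960, Mul(-1, Mul(Add(-13, Mul(-5, -9)), Add(1, Mul(114, 170))))) = Add(54960, Mul(-1, Mul(Add(-13, 45), Add(1, 19380)))) = Add(54960, Mul(-1, Mul(32, 19381))) = Add(54960, Mul(-1, 620192)) = Add(54960, -620192) = -565232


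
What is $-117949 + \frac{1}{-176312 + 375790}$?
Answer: $- \frac{23528230621}{199478} \approx -1.1795 \cdot 10^{5}$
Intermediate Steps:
$-117949 + \frac{1}{-176312 + 375790} = -117949 + \frac{1}{199478} = - \frac{23528230621}{199478}$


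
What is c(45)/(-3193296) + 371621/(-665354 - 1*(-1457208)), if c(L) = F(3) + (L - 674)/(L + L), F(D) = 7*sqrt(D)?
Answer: 53401562414803/113788089485280 - 7*sqrt(3)/3193296 ≈ 0.46930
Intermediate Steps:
c(L) = 7*sqrt(3) + (-674 + L)/(2*L) (c(L) = 7*sqrt(3) + (L - 674)/(L + L) = 7*sqrt(3) + (-674 + L)/((2*L)) = 7*sqrt(3) + (-674 + L)*(1/(2*L)) = 7*sqrt(3) + (-674 + L)/(2*L))
c(45)/(-3193296) + 371621/(-665354 - 1*(-1457208)) = (1/2 - 337/45 + 7*sqrt(3))/(-3193296) + 371621/(-665354 - 1*(-1457208)) = (1/2 - 337*1/45 + 7*sqrt(3))*(-1/3193296) + 371621/(-665354 + 1457208) = (1/2 - 337/45 + 7*sqrt(3))*(-1/3193296) + 371621/791854 = (-629/90 + 7*sqrt(3))*(-1/3193296) + 371621*(1/791854) = (629/287396640 - 7*sqrt(3)/3193296) + 371621/791854 = 53401562414803/113788089485280 - 7*sqrt(3)/3193296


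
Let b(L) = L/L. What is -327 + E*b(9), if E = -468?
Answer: -795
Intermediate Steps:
b(L) = 1
-327 + E*b(9) = -327 - 468*1 = -327 - 468 = -795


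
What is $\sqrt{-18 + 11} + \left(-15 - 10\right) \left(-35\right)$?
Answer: $875 + i \sqrt{7} \approx 875.0 + 2.6458 i$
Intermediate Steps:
$\sqrt{-18 + 11} + \left(-15 - 10\right) \left(-35\right) = \sqrt{-7} - -875 = i \sqrt{7} + 875 = 875 + i \sqrt{7}$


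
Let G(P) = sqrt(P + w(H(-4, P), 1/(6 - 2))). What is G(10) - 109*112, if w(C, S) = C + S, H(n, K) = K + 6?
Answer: -12208 + sqrt(105)/2 ≈ -12203.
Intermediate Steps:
H(n, K) = 6 + K
G(P) = sqrt(25/4 + 2*P) (G(P) = sqrt(P + ((6 + P) + 1/(6 - 2))) = sqrt(P + ((6 + P) + 1/4)) = sqrt(P + (25/4 + P)) = sqrt(25/4 + 2*P))
G(10) - 109*112 = sqrt(25 + 8*10)/2 - 109*112 = sqrt(25 + 80)/2 - 12208 = sqrt(105)/2 - 12208 = -12208 + sqrt(105)/2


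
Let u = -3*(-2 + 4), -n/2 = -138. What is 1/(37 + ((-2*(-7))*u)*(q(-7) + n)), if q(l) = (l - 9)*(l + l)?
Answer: -1/41963 ≈ -2.3831e-5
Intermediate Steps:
n = 276 (n = -2*(-138) = 276)
u = -6 (u = -3*2 = -6)
q(l) = 2*l*(-9 + l) (q(l) = (-9 + l)*(2*l) = 2*l*(-9 + l))
1/(37 + ((-2*(-7))*u)*(q(-7) + n)) = 1/(37 + (-2*(-7)*(-6))*(2*(-7)*(-9 - 7) + 276)) = 1/(37 + (14*(-6))*(2*(-7)*(-16) + 276)) = 1/(37 - 84*(224 + 276)) = 1/(37 - 84*500) = 1/(37 - 42000) = 1/(-41963) = -1/41963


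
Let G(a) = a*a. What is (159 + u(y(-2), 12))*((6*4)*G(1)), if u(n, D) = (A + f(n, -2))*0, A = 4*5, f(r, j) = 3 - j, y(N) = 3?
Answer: 3816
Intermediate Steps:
A = 20
G(a) = a²
u(n, D) = 0 (u(n, D) = (20 + (3 - 1*(-2)))*0 = (20 + (3 + 2))*0 = (20 + 5)*0 = 25*0 = 0)
(159 + u(y(-2), 12))*((6*4)*G(1)) = (159 + 0)*((6*4)*1²) = 159*(24*1) = 159*24 = 3816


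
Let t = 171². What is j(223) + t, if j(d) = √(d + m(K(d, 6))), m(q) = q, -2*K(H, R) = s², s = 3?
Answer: 29241 + √874/2 ≈ 29256.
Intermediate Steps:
K(H, R) = -9/2 (K(H, R) = -½*3² = -½*9 = -9/2)
t = 29241
j(d) = √(-9/2 + d) (j(d) = √(d - 9/2) = √(-9/2 + d))
j(223) + t = √(-18 + 4*223)/2 + 29241 = √(-18 + 892)/2 + 29241 = √874/2 + 29241 = 29241 + √874/2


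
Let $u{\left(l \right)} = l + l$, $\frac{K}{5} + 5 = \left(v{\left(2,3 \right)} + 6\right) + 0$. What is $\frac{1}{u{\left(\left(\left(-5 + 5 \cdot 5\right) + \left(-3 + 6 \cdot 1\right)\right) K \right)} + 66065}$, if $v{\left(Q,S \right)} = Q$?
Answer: $\frac{1}{66755} \approx 1.498 \cdot 10^{-5}$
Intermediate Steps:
$K = 15$ ($K = -25 + 5 \left(\left(2 + 6\right) + 0\right) = -25 + 5 \left(8 + 0\right) = -25 + 5 \cdot 8 = -25 + 40 = 15$)
$u{\left(l \right)} = 2 l$
$\frac{1}{u{\left(\left(\left(-5 + 5 \cdot 5\right) + \left(-3 + 6 \cdot 1\right)\right) K \right)} + 66065} = \frac{1}{2 \left(\left(-5 + 5 \cdot 5\right) + \left(-3 + 6 \cdot 1\right)\right) 15 + 66065} = \frac{1}{2 \left(\left(-5 + 25\right) + \left(-3 + 6\right)\right) 15 + 66065} = \frac{1}{2 \left(20 + 3\right) 15 + 66065} = \frac{1}{2 \cdot 23 \cdot 15 + 66065} = \frac{1}{2 \cdot 345 + 66065} = \frac{1}{690 + 66065} = \frac{1}{66755}$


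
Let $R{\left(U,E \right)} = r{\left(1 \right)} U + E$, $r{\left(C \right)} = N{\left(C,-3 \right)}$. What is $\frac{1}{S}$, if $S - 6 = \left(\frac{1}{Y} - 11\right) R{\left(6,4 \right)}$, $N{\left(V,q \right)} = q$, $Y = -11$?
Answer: $\frac{11}{1774} \approx 0.0062007$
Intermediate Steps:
$r{\left(C \right)} = -3$
$R{\left(U,E \right)} = E - 3 U$ ($R{\left(U,E \right)} = - 3 U + E = E - 3 U$)
$S = \frac{1774}{11}$ ($S = 6 + \left(\frac{1}{-11} - 11\right) \left(4 - 18\right) = 6 + \left(- \frac{1}{11} - 11\right) \left(4 - 18\right) = 6 - - \frac{1708}{11} = 6 + \frac{1708}{11} = \frac{1774}{11} \approx 161.27$)
$\frac{1}{S} = \frac{1}{\frac{1774}{11}} = \frac{11}{1774}$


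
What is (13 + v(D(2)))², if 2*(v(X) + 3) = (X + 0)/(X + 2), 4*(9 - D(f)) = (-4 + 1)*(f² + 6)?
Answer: 597529/5476 ≈ 109.12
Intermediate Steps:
D(f) = 27/2 + 3*f²/4 (D(f) = 9 - (-4 + 1)*(f² + 6)/4 = 9 - (-3)*(6 + f²)/4 = 9 - (-18 - 3*f²)/4 = 9 + (9/2 + 3*f²/4) = 27/2 + 3*f²/4)
v(X) = -3 + X/(2*(2 + X)) (v(X) = -3 + ((X + 0)/(X + 2))/2 = -3 + (X/(2 + X))/2 = -3 + X/(2*(2 + X)))
(13 + v(D(2)))² = (13 + (-12 - 5*(27/2 + (¾)*2²))/(2*(2 + (27/2 + (¾)*2²))))² = (13 + (-12 - 5*(27/2 + (¾)*4))/(2*(2 + (27/2 + (¾)*4))))² = (13 + (-12 - 5*(27/2 + 3))/(2*(2 + (27/2 + 3))))² = (13 + (-12 - 5*33/2)/(2*(2 + 33/2)))² = (13 + (-12 - 165/2)/(2*(37/2)))² = (13 + (½)*(2/37)*(-189/2))² = (13 - 189/74)² = (773/74)² = 597529/5476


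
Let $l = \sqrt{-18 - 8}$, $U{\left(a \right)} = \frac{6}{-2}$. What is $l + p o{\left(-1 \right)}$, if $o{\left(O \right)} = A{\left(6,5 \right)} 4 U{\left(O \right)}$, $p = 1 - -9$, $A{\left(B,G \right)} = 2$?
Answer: $-240 + i \sqrt{26} \approx -240.0 + 5.099 i$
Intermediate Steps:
$U{\left(a \right)} = -3$ ($U{\left(a \right)} = 6 \left(- \frac{1}{2}\right) = -3$)
$p = 10$ ($p = 1 + 9 = 10$)
$o{\left(O \right)} = -24$ ($o{\left(O \right)} = 2 \cdot 4 \left(-3\right) = 2 \left(-12\right) = -24$)
$l = i \sqrt{26}$ ($l = \sqrt{-26} = i \sqrt{26} \approx 5.099 i$)
$l + p o{\left(-1 \right)} = i \sqrt{26} + 10 \left(-24\right) = i \sqrt{26} - 240 = -240 + i \sqrt{26}$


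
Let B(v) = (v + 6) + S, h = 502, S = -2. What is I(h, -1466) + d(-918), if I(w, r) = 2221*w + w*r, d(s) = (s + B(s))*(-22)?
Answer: 419314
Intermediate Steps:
B(v) = 4 + v (B(v) = (v + 6) - 2 = (6 + v) - 2 = 4 + v)
d(s) = -88 - 44*s (d(s) = (s + (4 + s))*(-22) = (4 + 2*s)*(-22) = -88 - 44*s)
I(w, r) = 2221*w + r*w
I(h, -1466) + d(-918) = 502*(2221 - 1466) + (-88 - 44*(-918)) = 502*755 + (-88 + 40392) = 379010 + 40304 = 419314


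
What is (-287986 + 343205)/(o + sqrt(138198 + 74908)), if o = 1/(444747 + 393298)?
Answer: -46276006855/149668482750059649 + 38781376164798475*sqrt(213106)/149668482750059649 ≈ 119.62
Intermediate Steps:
o = 1/838045 ≈ 1.1933e-6
(-287986 + 343205)/(o + sqrt(138198 + 74908)) = (-287986 + 343205)/(1/838045 + sqrt(138198 + 74908)) = 55219/(1/838045 + sqrt(213106))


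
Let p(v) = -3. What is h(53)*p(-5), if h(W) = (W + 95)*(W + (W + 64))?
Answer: -75480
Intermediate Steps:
h(W) = (64 + 2*W)*(95 + W) (h(W) = (95 + W)*(W + (64 + W)) = (95 + W)*(64 + 2*W) = (64 + 2*W)*(95 + W))
h(53)*p(-5) = (6080 + 2*53² + 254*53)*(-3) = (6080 + 2*2809 + 13462)*(-3) = (6080 + 5618 + 13462)*(-3) = 25160*(-3) = -75480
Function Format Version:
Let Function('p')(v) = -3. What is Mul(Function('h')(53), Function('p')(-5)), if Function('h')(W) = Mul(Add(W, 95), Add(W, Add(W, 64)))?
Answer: -75480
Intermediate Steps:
Function('h')(W) = Mul(Add(64, Mul(2, W)), Add(95, W)) (Function('h')(W) = Mul(Add(95, W), Add(W, Add(64, W))) = Mul(Add(95, W), Add(64, Mul(2, W))) = Mul(Add(64, Mul(2, W)), Add(95, W)))
Mul(Function('h')(53), Function('p')(-5)) = Mul(Add(6080, Mul(2, Pow(53, 2)), Mul(254, 53)), -3) = Mul(Add(6080, Mul(2, 2809), 13462), -3) = Mul(Add(6080, 5618, 13462), -3) = Mul(25160, -3) = -75480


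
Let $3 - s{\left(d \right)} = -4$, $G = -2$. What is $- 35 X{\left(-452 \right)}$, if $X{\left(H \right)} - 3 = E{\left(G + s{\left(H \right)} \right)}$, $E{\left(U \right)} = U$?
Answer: $-280$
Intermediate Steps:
$s{\left(d \right)} = 7$ ($s{\left(d \right)} = 3 - -4 = 3 + 4 = 7$)
$X{\left(H \right)} = 8$ ($X{\left(H \right)} = 3 + \left(-2 + 7\right) = 3 + 5 = 8$)
$- 35 X{\left(-452 \right)} = \left(-35\right) 8 = -280$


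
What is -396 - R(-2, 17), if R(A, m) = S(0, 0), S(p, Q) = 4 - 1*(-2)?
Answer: -402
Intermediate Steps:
S(p, Q) = 6 (S(p, Q) = 4 + 2 = 6)
R(A, m) = 6
-396 - R(-2, 17) = -396 - 1*6 = -396 - 6 = -402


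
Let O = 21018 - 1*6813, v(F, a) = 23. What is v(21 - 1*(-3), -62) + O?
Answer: 14228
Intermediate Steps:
O = 14205 (O = 21018 - 6813 = 14205)
v(21 - 1*(-3), -62) + O = 23 + 14205 = 14228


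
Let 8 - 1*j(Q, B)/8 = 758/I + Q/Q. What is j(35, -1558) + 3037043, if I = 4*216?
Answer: 164002967/54 ≈ 3.0371e+6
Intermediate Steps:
I = 864
j(Q, B) = 2645/54 (j(Q, B) = 64 - 8*(758/864 + Q/Q) = 64 - 8*(758*(1/864) + 1) = 64 - 8*(379/432 + 1) = 64 - 8*811/432 = 64 - 811/54 = 2645/54)
j(35, -1558) + 3037043 = 2645/54 + 3037043 = 164002967/54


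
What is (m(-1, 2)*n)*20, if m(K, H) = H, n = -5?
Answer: -200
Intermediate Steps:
(m(-1, 2)*n)*20 = (2*(-5))*20 = -10*20 = -200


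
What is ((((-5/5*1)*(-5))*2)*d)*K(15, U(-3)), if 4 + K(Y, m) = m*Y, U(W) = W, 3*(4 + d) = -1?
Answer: 6370/3 ≈ 2123.3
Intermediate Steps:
d = -13/3 (d = -4 + (⅓)*(-1) = -4 - ⅓ = -13/3 ≈ -4.3333)
K(Y, m) = -4 + Y*m (K(Y, m) = -4 + m*Y = -4 + Y*m)
((((-5/5*1)*(-5))*2)*d)*K(15, U(-3)) = ((((-5/5*1)*(-5))*2)*(-13/3))*(-4 + 15*(-3)) = ((((-5*⅕*1)*(-5))*2)*(-13/3))*(-4 - 45) = (((-1*1*(-5))*2)*(-13/3))*(-49) = ((-1*(-5)*2)*(-13/3))*(-49) = ((5*2)*(-13/3))*(-49) = (10*(-13/3))*(-49) = -130/3*(-49) = 6370/3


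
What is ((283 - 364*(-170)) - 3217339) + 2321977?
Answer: -833199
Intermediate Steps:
((283 - 364*(-170)) - 3217339) + 2321977 = ((283 + 61880) - 3217339) + 2321977 = (62163 - 3217339) + 2321977 = -3155176 + 2321977 = -833199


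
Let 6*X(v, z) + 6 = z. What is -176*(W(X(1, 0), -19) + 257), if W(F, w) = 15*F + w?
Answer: -39248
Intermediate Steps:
X(v, z) = -1 + z/6
W(F, w) = w + 15*F
-176*(W(X(1, 0), -19) + 257) = -176*((-19 + 15*(-1 + (1/6)*0)) + 257) = -176*((-19 + 15*(-1 + 0)) + 257) = -176*((-19 + 15*(-1)) + 257) = -176*((-19 - 15) + 257) = -176*(-34 + 257) = -176*223 = -39248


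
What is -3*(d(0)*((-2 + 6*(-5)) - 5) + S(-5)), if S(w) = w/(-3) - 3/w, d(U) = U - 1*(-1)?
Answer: 521/5 ≈ 104.20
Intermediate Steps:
d(U) = 1 + U (d(U) = U + 1 = 1 + U)
S(w) = -3/w - w/3 (S(w) = w*(-⅓) - 3/w = -w/3 - 3/w = -3/w - w/3)
-3*(d(0)*((-2 + 6*(-5)) - 5) + S(-5)) = -3*((1 + 0)*((-2 + 6*(-5)) - 5) + (-3/(-5) - ⅓*(-5))) = -3*(1*((-2 - 30) - 5) + (-3*(-⅕) + 5/3)) = -3*(1*(-32 - 5) + (⅗ + 5/3)) = -3*(1*(-37) + 34/15) = -3*(-37 + 34/15) = -3*(-521/15) = 521/5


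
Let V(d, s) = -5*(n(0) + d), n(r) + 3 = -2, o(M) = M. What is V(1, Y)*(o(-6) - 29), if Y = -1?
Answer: -700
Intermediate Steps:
n(r) = -5 (n(r) = -3 - 2 = -5)
V(d, s) = 25 - 5*d (V(d, s) = -5*(-5 + d) = 25 - 5*d)
V(1, Y)*(o(-6) - 29) = (25 - 5*1)*(-6 - 29) = (25 - 5)*(-35) = 20*(-35) = -700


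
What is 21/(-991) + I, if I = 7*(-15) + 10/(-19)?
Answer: -1987354/18829 ≈ -105.55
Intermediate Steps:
I = -2005/19 (I = -105 + 10*(-1/19) = -105 - 10/19 = -2005/19 ≈ -105.53)
21/(-991) + I = 21/(-991) - 2005/19 = -1/991*21 - 2005/19 = -21/991 - 2005/19 = -1987354/18829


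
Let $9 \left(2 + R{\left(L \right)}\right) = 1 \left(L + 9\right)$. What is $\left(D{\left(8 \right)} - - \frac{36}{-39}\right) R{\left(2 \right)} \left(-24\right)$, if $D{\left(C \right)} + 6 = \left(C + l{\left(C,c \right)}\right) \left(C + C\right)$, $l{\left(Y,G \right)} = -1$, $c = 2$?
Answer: $\frac{76496}{39} \approx 1961.4$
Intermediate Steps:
$R{\left(L \right)} = -1 + \frac{L}{9}$ ($R{\left(L \right)} = -2 + \frac{1 \left(L + 9\right)}{9} = -2 + \frac{1 \left(9 + L\right)}{9} = -2 + \frac{9 + L}{9} = -2 + \left(1 + \frac{L}{9}\right) = -1 + \frac{L}{9}$)
$D{\left(C \right)} = -6 + 2 C \left(-1 + C\right)$ ($D{\left(C \right)} = -6 + \left(C - 1\right) \left(C + C\right) = -6 + \left(-1 + C\right) 2 C = -6 + 2 C \left(-1 + C\right)$)
$\left(D{\left(8 \right)} - - \frac{36}{-39}\right) R{\left(2 \right)} \left(-24\right) = \left(\left(-6 - 16 + 2 \cdot 8^{2}\right) - - \frac{36}{-39}\right) \left(-1 + \frac{1}{9} \cdot 2\right) \left(-24\right) = \left(\left(-6 - 16 + 2 \cdot 64\right) - \left(-36\right) \left(- \frac{1}{39}\right)\right) \left(-1 + \frac{2}{9}\right) \left(-24\right) = \left(\left(-6 - 16 + 128\right) - \frac{12}{13}\right) \left(- \frac{7}{9}\right) \left(-24\right) = \left(106 - \frac{12}{13}\right) \left(- \frac{7}{9}\right) \left(-24\right) = \frac{1366}{13} \left(- \frac{7}{9}\right) \left(-24\right) = \left(- \frac{9562}{117}\right) \left(-24\right) = \frac{76496}{39}$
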